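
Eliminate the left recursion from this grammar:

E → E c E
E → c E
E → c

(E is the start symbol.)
E → c E E'
E → c E'
E' → c E E'
E' → ε

E is directly left-recursive. The standard transformation for
  A → A α₁ | ... | A α_m | β₁ | ... | β_n
is
  A  → β₁ A' | ... | β_n A'
  A' → α₁ A' | ... | α_m A' | ε

E → c E becomes E → c E E'
E → c becomes E → c E'
E → E c E becomes E' → c E E'
Add E' → ε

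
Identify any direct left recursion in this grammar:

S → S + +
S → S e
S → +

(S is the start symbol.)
Direct left recursion occurs when N → N α for some non-terminal N (the right-hand side begins with the left-hand side itself).

S → S + +: LEFT RECURSIVE (starts with S)
S → S e: LEFT RECURSIVE (starts with S)
S → +: starts with '+'

The grammar has direct left recursion on: S.

Answer: Yes, S is left-recursive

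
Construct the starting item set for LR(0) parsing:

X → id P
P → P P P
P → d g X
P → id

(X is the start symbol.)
{ [X → . id P], [X' → . X] }

First, augment the grammar with X' → X
I₀ = CLOSURE({ [X' → . X] }):
  [X' → . X] has the dot before X: add [X → . id P]
No further items can be added.

I₀ = { [X → . id P], [X' → . X] }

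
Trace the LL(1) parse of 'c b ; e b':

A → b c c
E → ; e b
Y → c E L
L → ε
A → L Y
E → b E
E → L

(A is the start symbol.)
LL(1) parsing maintains a stack (initially the start symbol over $) and the input. At each step: if the stack top is a terminal, match it against the current input token; if it is a non-terminal N, replace it with the RHS of M[N, lookahead] (the unique production whose predict set contains the lookahead).

Stack is shown with the top on the left.

Stack      Input        Action
------------------------------
A $        c b ; e b $  output A → L Y
L Y $      c b ; e b $  output L → ε
Y $        c b ; e b $  output Y → c E L
c E L $    c b ; e b $  match 'c'
E L $      b ; e b $    output E → b E
b E L $    b ; e b $    match 'b'
E L $      ; e b $      output E → ; e b
; e b L $  ; e b $      match ';'
e b L $    e b $        match 'e'
b L $      b $          match 'b'
L $        $            output L → ε
$          $            accept

The string is accepted.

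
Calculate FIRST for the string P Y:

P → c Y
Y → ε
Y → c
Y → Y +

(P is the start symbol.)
FIRST sets of the non-terminals involved (from the grammar, by fixed-point iteration):
  FIRST(P) = { 'c' }

To compute FIRST(P Y), process the symbols left to right:
Symbol P is a non-terminal. Add FIRST(P) \ {ε} = { 'c' }
P is not nullable (ε ∉ FIRST(P)), so stop here.
FIRST(P Y) = { 'c' }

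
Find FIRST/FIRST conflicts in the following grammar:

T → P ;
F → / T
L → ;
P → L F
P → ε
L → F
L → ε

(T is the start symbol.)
FIRST sets of the non-terminals at (or reachable through a nullable prefix from) the front of some alternative:
  FIRST(F) = { '/' }
  FIRST(L) = { '/', ';', ε }

Productions for L:
  L → ;: FIRST = { ';' }
  L → F: FIRST = { '/' }
  L → ε: FIRST = { ε }
Productions for P:
  P → L F: FIRST = { '/', ';' }
  P → ε: FIRST = { ε }
T, F have only one production, so no FIRST/FIRST conflict is possible there.

All alternatives of each non-terminal have pairwise disjoint FIRST sets.

Answer: No FIRST/FIRST conflicts.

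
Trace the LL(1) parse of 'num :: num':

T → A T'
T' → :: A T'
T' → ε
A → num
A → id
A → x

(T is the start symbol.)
LL(1) parsing maintains a stack (initially the start symbol over $) and the input. At each step: if the stack top is a terminal, match it against the current input token; if it is a non-terminal N, replace it with the RHS of M[N, lookahead] (the unique production whose predict set contains the lookahead).

Stack is shown with the top on the left.

Stack      Input         Action
-------------------------------
T $        num :: num $  output T → A T'
A T' $     num :: num $  output A → num
num T' $   num :: num $  match 'num'
T' $       :: num $      output T' → :: A T'
:: A T' $  :: num $      match '::'
A T' $     num $         output A → num
num T' $   num $         match 'num'
T' $       $             output T' → ε
$          $             accept

The string is accepted.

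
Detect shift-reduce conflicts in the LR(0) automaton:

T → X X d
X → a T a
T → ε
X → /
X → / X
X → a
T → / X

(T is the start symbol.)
A shift-reduce conflict occurs when an LR(0) state has both:
  - a complete (reduce) item [A → α .] (dot at the end), and
  - a shift item [B → β . c γ] (dot before a terminal).

Augment with T' → T and build the canonical LR(0) collection (I0 = CLOSURE({[T' → . T]}), then GOTO on every symbol after a dot until no new states appear). It has 12 states:
  I0: { [T → . / X], [T → . X X d], [T → .], [T' → . T], [X → . / X], [X → . /], [X → . a T a], [X → . a] }  — shift, reduce
  I1: { [T → / . X], [X → . / X], [X → . /], [X → . a T a], [X → . a], [X → / . X], [X → / .] }  — shift, reduce
  I2: { [T' → T .] }  — accept
  I3: { [T → X . X d], [X → . / X], [X → . /], [X → . a T a], [X → . a] }  — shift
  I4: { [T → . / X], [T → . X X d], [T → .], [X → . / X], [X → . /], [X → . a T a], [X → . a], [X → a . T a], [X → a .] }  — shift, 2 reduces
  I5: { [X → a T . a] }  — shift
  I6: { [X → a T a .] }  — reduce
  I7: { [X → . / X], [X → . /], [X → . a T a], [X → . a], [X → / . X], [X → / .] }  — shift, reduce
  I8: { [T → X X . d] }  — shift
  I9: { [T → X X d .] }  — reduce
  I10: { [X → / X .] }  — reduce
  I11: { [T → / X .], [X → / X .] }  — 2 reduces

I0 contains reduce item [T → .] and shift items [T → . / X], [X → . /], [X → . / X], [X → . a], [X → . a T a] — shift-reduce conflict.
I1 contains reduce item [X → / .] and shift items [X → . /], [X → . / X], [X → . a], [X → . a T a] — shift-reduce conflict.
I4 contains reduce items [T → .], [X → a .] and shift items [T → . / X], [X → . /], [X → . / X], [X → . a], [X → . a T a] — shift-reduce conflict.
I7 contains reduce item [X → / .] and shift items [X → . /], [X → . / X], [X → . a], [X → . a T a] — shift-reduce conflict.

Answer: Yes — I0: [T → .] vs [T → . / X]; I1: [X → / .] vs [X → . /]; I4: [T → .] vs [T → . / X]; I7: [X → / .] vs [X → . /]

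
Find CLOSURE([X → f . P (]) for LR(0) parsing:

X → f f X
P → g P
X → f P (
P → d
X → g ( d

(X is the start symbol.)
{ [P → . d], [P → . g P], [X → f . P (] }

To compute CLOSURE, for each item [A → α.Bβ] where B is a non-terminal, add [B → .γ] for all productions B → γ; repeat for the newly added items until nothing changes.

Start with: [X → f . P (]
  [X → f . P (] has the dot before P: add [P → . g P], [P → . d]
No further items can be added.

CLOSURE = { [P → . d], [P → . g P], [X → f . P (] }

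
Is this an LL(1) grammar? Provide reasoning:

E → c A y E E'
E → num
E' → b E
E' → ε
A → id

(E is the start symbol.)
A grammar is LL(1) if for each non-terminal N with multiple productions, the predict sets of those productions are pairwise disjoint, where PREDICT(N → α) = (FIRST(α) \ {ε}) ∪ (FOLLOW(N) if α ⇒* ε).

Relevant sets:
  FOLLOW(E') = { $, 'b' }

For E:
  PREDICT(E → c A y E E') = { 'c' }
  PREDICT(E → num) = { 'num' }
For E':
  PREDICT(E' → b E) = { 'b' }
  PREDICT(E' → ε) = { $, 'b' }
A has a single production, so nothing to check there.

Conflict found: Predict set conflict for E': { 'b' }
The grammar is NOT LL(1).

Answer: No. Predict set conflict for E': { 'b' }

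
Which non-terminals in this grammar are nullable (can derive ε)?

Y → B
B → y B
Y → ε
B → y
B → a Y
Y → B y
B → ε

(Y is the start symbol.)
{ 'B', 'Y' }

A non-terminal is nullable if it can derive ε (the empty string): either it has an ε-production, or it has a production whose right-hand side consists entirely of nullable non-terminals.

ε-productions: Y → ε, B → ε
So Y, B are immediately nullable.
Every non-terminal is now nullable.
Nullable = { 'B', 'Y' }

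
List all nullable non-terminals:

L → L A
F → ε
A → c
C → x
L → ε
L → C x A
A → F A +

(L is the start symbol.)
{ 'F', 'L' }

ε-productions: F → ε, L → ε
So F, L are immediately nullable.
No further non-terminal can be added: every production for the remaining non-terminals contains a terminal or a non-nullable non-terminal.
Nullable = { 'F', 'L' }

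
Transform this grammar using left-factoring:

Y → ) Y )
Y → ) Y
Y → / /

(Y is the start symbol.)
Y → ) Y Y'
Y' → )
Y' → ε
Y → / /

Left-factoring transforms A → αβ₁ | αβ₂ into A → αA' and A' → β₁ | β₂
(α is the longest common prefix among the alternatives). Repeat until
no nonterminal has two alternatives with a common prefix.

Round 1: Y has alternatives sharing prefix ') Y'. Introduce Y': Y → ) Y Y'
  Add: Y' → )
  Add: Y' → ε

No remaining common prefixes — done.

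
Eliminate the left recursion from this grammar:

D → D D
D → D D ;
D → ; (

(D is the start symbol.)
D → ; ( D'
D' → D D'
D' → D ; D'
D' → ε

D is directly left-recursive. The standard transformation for
  A → A α₁ | ... | A α_m | β₁ | ... | β_n
is
  A  → β₁ A' | ... | β_n A'
  A' → α₁ A' | ... | α_m A' | ε

D → ; ( becomes D → ; ( D'
D → D D becomes D' → D D'
D → D D ; becomes D' → D ; D'
Add D' → ε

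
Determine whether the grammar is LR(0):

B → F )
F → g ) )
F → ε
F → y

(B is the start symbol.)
A grammar is LR(0) if no state in the canonical LR(0) collection has:
  - both a shift item (dot before a terminal) and a complete item (shift-reduce conflict), or
  - two or more complete items (reduce-reduce conflict; the accept item [B' → B .] counts as a complete item here).

Augment with B' → B and build the canonical LR(0) collection (I0 = CLOSURE({[B' → . B]}), then GOTO on every symbol after a dot until no new states appear). It has 8 states:
  I0: { [B → . F )], [B' → . B], [F → . g ) )], [F → . y], [F → .] }  — shift, reduce
  I1: { [B' → B .] }  — accept
  I2: { [B → F . )] }  — shift
  I3: { [F → g . ) )] }  — shift
  I4: { [F → y .] }  — reduce
  I5: { [F → g ) . )] }  — shift
  I6: { [F → g ) ) .] }  — reduce
  I7: { [B → F ) .] }  — reduce

Conflict in state I0:
  Shift-reduce conflict between [F → .] and [F → . g ) )]
So the grammar is NOT LR(0).

Answer: No. Shift-reduce conflict between [F → .] and [F → . g ) )]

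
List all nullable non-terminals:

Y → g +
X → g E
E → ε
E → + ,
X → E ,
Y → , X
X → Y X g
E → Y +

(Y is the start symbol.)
ε-productions: E → ε
So E is immediately nullable.
No further non-terminal can be added: every production for the remaining non-terminals contains a terminal or a non-nullable non-terminal.
Nullable = { 'E' }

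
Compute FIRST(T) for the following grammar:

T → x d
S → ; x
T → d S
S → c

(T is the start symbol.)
From T → x d:
  - x is a terminal: add 'x' and stop
From T → d S:
  - d is a terminal: add 'd' and stop

Collecting: FIRST(T) = { 'd', 'x' }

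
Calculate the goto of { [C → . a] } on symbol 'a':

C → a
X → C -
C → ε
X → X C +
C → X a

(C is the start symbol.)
{ [C → a .] }

GOTO(I, 'a') = CLOSURE({ [A → αX.β] : [A → α.Xβ] ∈ I, X = 'a' })

Items with dot before 'a', with the dot advanced:
  [C → . a] → [C → a .]
Closure adds nothing (no advanced item has the dot before a non-terminal).

GOTO = { [C → a .] }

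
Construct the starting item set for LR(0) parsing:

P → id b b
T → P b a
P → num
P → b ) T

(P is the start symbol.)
{ [P → . b ) T], [P → . id b b], [P → . num], [P' → . P] }

First, augment the grammar with P' → P
I₀ = CLOSURE({ [P' → . P] }):
  [P' → . P] has the dot before P: add [P → . id b b], [P → . num], [P → . b ) T]
No further items can be added.

I₀ = { [P → . b ) T], [P → . id b b], [P → . num], [P' → . P] }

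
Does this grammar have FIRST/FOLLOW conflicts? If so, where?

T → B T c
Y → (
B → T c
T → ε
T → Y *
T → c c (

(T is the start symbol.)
Yes. T → B T c with FOLLOW(T) on { 'c' }; T → c c '(' with FOLLOW(T) on { 'c' }

A FIRST/FOLLOW conflict occurs when a non-terminal N has a nullable alternative N → β (β ⇒* ε) and another alternative N → α with FIRST(α) ∩ FOLLOW(N) ≠ ∅: on such a lookahead the parser cannot decide between expanding α and letting N vanish via β.

Nullable non-terminals: T.
FIRST sets used below: FIRST(B) = { '(', 'c' }, FIRST(Y) = { '(' }

T: nullable alternative(s) T → ε; FOLLOW(T) = { $, 'c' }
  T → B T c: FIRST \ {ε} = { '(', 'c' } — overlaps FOLLOW(T) on { 'c' }: CONFLICT
  T → ε: FIRST \ {ε} = { } — this is the only nullable alternative, skip
  T → Y *: FIRST \ {ε} = { '(' } — disjoint from FOLLOW(T)
  T → c c (: FIRST \ {ε} = { 'c' } — overlaps FOLLOW(T) on { 'c' }: CONFLICT

B, Y have no nullable alternative, so no FIRST/FOLLOW check is needed there.

So the grammar has 2 FIRST/FOLLOW conflicts (marked CONFLICT above).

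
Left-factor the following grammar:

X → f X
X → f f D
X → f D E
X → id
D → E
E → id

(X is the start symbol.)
Left-factoring transforms A → αβ₁ | αβ₂ into A → αA' and A' → β₁ | β₂
(α is the longest common prefix among the alternatives). Repeat until
no nonterminal has two alternatives with a common prefix.

Round 1: X has alternatives sharing prefix 'f'. Introduce X': X → f X'
  Add: X' → X
  Add: X' → f D
  Add: X' → D E

No remaining common prefixes — done.

Resulting grammar:
X → f X'
X' → X
X' → f D
X' → D E
X → id
D → E
E → id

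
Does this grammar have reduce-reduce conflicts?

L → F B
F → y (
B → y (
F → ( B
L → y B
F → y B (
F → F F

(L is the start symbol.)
Yes — I13: [B → y ( .] vs [F → y ( .]

A reduce-reduce conflict occurs when an LR(0) state has two complete items [A → α .] and [B → β .] — both call for a reduction, and with no lookahead the parser cannot choose between them.

Augment with L' → L and build the canonical LR(0) collection (I0 = CLOSURE({[L' → . L]}), then GOTO on every symbol after a dot until no new states appear). It has 17 states:
  I0: { [F → . ( B], [F → . F F], [F → . y (], [F → . y B (], [L → . F B], [L → . y B], [L' → . L] }  — shift
  I1: { [B → . y (], [F → ( . B] }  — shift
  I2: { [B → . y (], [F → . ( B], [F → . F F], [F → . y (], [F → . y B (], [F → F . F], [L → F . B] }  — shift
  I3: { [L' → L .] }  — accept
  I4: { [B → . y (], [F → y . (], [F → y . B (], [L → y . B] }  — shift
  I5: { [F → y ( .] }  — reduce
  I6: { [F → y B . (], [L → y B .] }  — shift, reduce
  I7: { [B → y . (] }  — shift
  I8: { [B → y ( .] }  — reduce
  I9: { [F → y B ( .] }  — reduce
  I10: { [L → F B .] }  — reduce
  I11: { [F → . ( B], [F → . F F], [F → . y (], [F → . y B (], [F → F . F], [F → F F .] }  — shift, reduce
  I12: { [B → . y (], [B → y . (], [F → y . (], [F → y . B (] }  — shift
  I13: { [B → y ( .], [F → y ( .] }  — 2 reduces
  I14: { [F → y B . (] }  — shift
  I15: { [B → . y (], [F → y . (], [F → y . B (] }  — shift
  I16: { [F → ( B .] }  — reduce

I13 contains complete items [B → y ( .], [F → y ( .] — reduce-reduce conflict.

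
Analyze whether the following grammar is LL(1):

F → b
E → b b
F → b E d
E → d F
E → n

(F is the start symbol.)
For F:
  PREDICT(F → b) = { 'b' }
  PREDICT(F → b E d) = { 'b' }
For E:
  PREDICT(E → b b) = { 'b' }
  PREDICT(E → d F) = { 'd' }
  PREDICT(E → n) = { 'n' }

Conflict found: Predict set conflict for F: { 'b' }
The grammar is NOT LL(1).

Answer: No. Predict set conflict for F: { 'b' }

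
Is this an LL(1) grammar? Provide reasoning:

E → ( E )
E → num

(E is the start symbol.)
Yes, the grammar is LL(1).

A grammar is LL(1) if for each non-terminal N with multiple productions, the predict sets of those productions are pairwise disjoint, where PREDICT(N → α) = (FIRST(α) \ {ε}) ∪ (FOLLOW(N) if α ⇒* ε).

For E:
  PREDICT(E → '(' E ')') = { '(' }
  PREDICT(E → num) = { 'num' }

All predict sets are disjoint. The grammar IS LL(1).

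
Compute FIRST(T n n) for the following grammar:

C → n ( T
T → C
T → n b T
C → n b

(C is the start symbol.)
{ 'n' }

FIRST sets of the non-terminals involved (from the grammar, by fixed-point iteration):
  FIRST(T) = { 'n' }

To compute FIRST(T n n), process the symbols left to right:
Symbol T is a non-terminal. Add FIRST(T) \ {ε} = { 'n' }
T is not nullable (ε ∉ FIRST(T)), so stop here.
FIRST(T n n) = { 'n' }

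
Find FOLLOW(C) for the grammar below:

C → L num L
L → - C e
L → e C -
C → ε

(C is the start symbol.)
C is the start symbol, so $ ∈ FOLLOW(C).
In L → - C e: C is followed by e, add FIRST(e) \ {ε} = { 'e' }
In L → e C -: C is followed by '-', add FIRST('-') \ {ε} = { '-' }

Taking the union: FOLLOW(C) = { $, '-', 'e' }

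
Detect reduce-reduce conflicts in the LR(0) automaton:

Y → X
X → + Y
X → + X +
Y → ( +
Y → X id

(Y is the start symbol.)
No reduce-reduce conflicts

Augment with Y' → Y and build the canonical LR(0) collection (I0 = CLOSURE({[Y' → . Y]}), then GOTO on every symbol after a dot until no new states appear). It has 10 states:
  I0: { [X → . + X +], [X → . + Y], [Y → . ( +], [Y → . X id], [Y → . X], [Y' → . Y] }  — shift
  I1: { [Y → ( . +] }  — shift
  I2: { [X → + . X +], [X → + . Y], [X → . + X +], [X → . + Y], [Y → . ( +], [Y → . X id], [Y → . X] }  — shift
  I3: { [Y → X . id], [Y → X .] }  — shift, reduce
  I4: { [Y' → Y .] }  — accept
  I5: { [Y → X id .] }  — reduce
  I6: { [X → + X . +], [Y → X . id], [Y → X .] }  — shift, reduce
  I7: { [X → + Y .] }  — reduce
  I8: { [X → + X + .] }  — reduce
  I9: { [Y → ( + .] }  — reduce

No state contains more than one complete item.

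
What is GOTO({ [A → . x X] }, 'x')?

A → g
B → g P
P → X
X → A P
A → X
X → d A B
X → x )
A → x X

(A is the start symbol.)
GOTO(I, 'x') = CLOSURE({ [A → αX.β] : [A → α.Xβ] ∈ I, X = 'x' })

Items with dot before 'x', with the dot advanced:
  [A → . x X] → [A → x . X]
Closure of the advanced items:
  [A → x . X] has the dot before X: add [X → . A P], [X → . d A B], [X → . x )]
  [X → . A P] has the dot before A: add [A → . g], [A → . X], [A → . x X]

GOTO = { [A → . X], [A → . g], [A → . x X], [A → x . X], [X → . A P], [X → . d A B], [X → . x )] }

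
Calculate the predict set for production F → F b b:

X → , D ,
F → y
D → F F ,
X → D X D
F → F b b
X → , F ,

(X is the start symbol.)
{ 'y' }

PREDICT(F → F b b) = (FIRST(RHS) \ {ε}) ∪ (FOLLOW(F) if ε ∈ FIRST(RHS), i.e. RHS ⇒* ε)
FIRST(F) = { 'y' }
FIRST(F b b) = { 'y' }
ε ∉ FIRST(F b b), so FOLLOW(F) is not added.
PREDICT(F → F b b) = { 'y' }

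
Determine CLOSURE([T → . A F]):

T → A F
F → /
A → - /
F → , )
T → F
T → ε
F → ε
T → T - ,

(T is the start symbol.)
Start with: [T → . A F]
  [T → . A F] has the dot before A: add [A → . - /]
No further items can be added.

CLOSURE = { [A → . - /], [T → . A F] }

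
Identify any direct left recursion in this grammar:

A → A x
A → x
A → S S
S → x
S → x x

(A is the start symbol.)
Yes, A is left-recursive

Direct left recursion occurs when N → N α for some non-terminal N (the right-hand side begins with the left-hand side itself).

A → A x: LEFT RECURSIVE (starts with A)
A → x: starts with x
A → S S: starts with S
S → x: starts with x
S → x x: starts with x

The grammar has direct left recursion on: A.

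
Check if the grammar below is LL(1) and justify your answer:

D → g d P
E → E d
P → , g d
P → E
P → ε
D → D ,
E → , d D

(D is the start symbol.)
Relevant sets:
  FIRST(D) = { 'g' }
  FIRST(E) = { ',' }
  FOLLOW(P) = { $, ',', 'd' }

For D:
  PREDICT(D → g d P) = { 'g' }
  PREDICT(D → D ',') = { 'g' }
For E:
  PREDICT(E → E d) = { ',' }
  PREDICT(E → ',' d D) = { ',' }
For P:
  PREDICT(P → ',' g d) = { ',' }
  PREDICT(P → E) = { ',' }
  PREDICT(P → ε) = { $, ',', 'd' }

Conflict found: Predict set conflict for D: { 'g' }
The grammar is NOT LL(1).

Answer: No. Predict set conflict for D: { 'g' }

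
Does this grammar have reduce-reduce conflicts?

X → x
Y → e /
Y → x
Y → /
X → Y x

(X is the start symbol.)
Yes — I5: [X → x .] vs [Y → x .]

Augment with X' → X and build the canonical LR(0) collection (I0 = CLOSURE({[X' → . X]}), then GOTO on every symbol after a dot until no new states appear). It has 8 states:
  I0: { [X → . Y x], [X → . x], [X' → . X], [Y → . /], [Y → . e /], [Y → . x] }  — shift
  I1: { [Y → / .] }  — reduce
  I2: { [X' → X .] }  — accept
  I3: { [X → Y . x] }  — shift
  I4: { [Y → e . /] }  — shift
  I5: { [X → x .], [Y → x .] }  — 2 reduces
  I6: { [Y → e / .] }  — reduce
  I7: { [X → Y x .] }  — reduce

I5 contains complete items [X → x .], [Y → x .] — reduce-reduce conflict.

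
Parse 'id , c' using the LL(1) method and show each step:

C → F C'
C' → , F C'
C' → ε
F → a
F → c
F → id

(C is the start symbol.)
Stack is shown with the top on the left.

Stack     Input     Action
--------------------------
C $       id , c $  output C → F C'
F C' $    id , c $  output F → id
id C' $   id , c $  match 'id'
C' $      , c $     output C' → , F C'
, F C' $  , c $     match ','
F C' $    c $       output F → c
c C' $    c $       match 'c'
C' $      $         output C' → ε
$         $         accept

The string is accepted.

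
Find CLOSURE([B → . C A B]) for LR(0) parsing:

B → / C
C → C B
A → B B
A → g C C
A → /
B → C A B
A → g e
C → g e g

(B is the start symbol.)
{ [B → . C A B], [C → . C B], [C → . g e g] }

Start with: [B → . C A B]
  [B → . C A B] has the dot before C: add [C → . C B], [C → . g e g]
No further items can be added.

CLOSURE = { [B → . C A B], [C → . C B], [C → . g e g] }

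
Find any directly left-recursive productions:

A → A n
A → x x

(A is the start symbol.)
Direct left recursion occurs when N → N α for some non-terminal N (the right-hand side begins with the left-hand side itself).

A → A n: LEFT RECURSIVE (starts with A)
A → x x: starts with x

The grammar has direct left recursion on: A.

Answer: Yes, A is left-recursive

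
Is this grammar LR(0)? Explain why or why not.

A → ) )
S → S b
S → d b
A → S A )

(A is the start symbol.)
Augment with A' → A and build the canonical LR(0) collection (I0 = CLOSURE({[A' → . A]}), then GOTO on every symbol after a dot until no new states appear). It has 10 states:
  I0: { [A → . ) )], [A → . S A )], [A' → . A], [S → . S b], [S → . d b] }  — shift
  I1: { [A → ) . )] }  — shift
  I2: { [A' → A .] }  — accept
  I3: { [A → . ) )], [A → . S A )], [A → S . A )], [S → . S b], [S → . d b], [S → S . b] }  — shift
  I4: { [S → d . b] }  — shift
  I5: { [S → d b .] }  — reduce
  I6: { [A → S A . )] }  — shift
  I7: { [S → S b .] }  — reduce
  I8: { [A → S A ) .] }  — reduce
  I9: { [A → ) ) .] }  — reduce

Every state is either a pure shift/goto state or contains exactly one complete item and nothing to shift — no conflicts. The grammar is LR(0).

Answer: Yes, the grammar is LR(0)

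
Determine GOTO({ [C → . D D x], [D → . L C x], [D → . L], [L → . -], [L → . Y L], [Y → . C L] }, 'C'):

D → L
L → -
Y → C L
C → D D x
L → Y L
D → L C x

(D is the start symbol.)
GOTO(I, 'C') = CLOSURE({ [A → αX.β] : [A → α.Xβ] ∈ I, X = 'C' })

Items with dot before 'C', with the dot advanced:
  [Y → . C L] → [Y → C . L]
Closure of the advanced items:
  [Y → C . L] has the dot before L: add [L → . -], [L → . Y L]
  [L → . Y L] has the dot before Y: add [Y → . C L]
  [Y → . C L] has the dot before C: add [C → . D D x]
  [C → . D D x] has the dot before D: add [D → . L], [D → . L C x]

GOTO = { [C → . D D x], [D → . L C x], [D → . L], [L → . -], [L → . Y L], [Y → . C L], [Y → C . L] }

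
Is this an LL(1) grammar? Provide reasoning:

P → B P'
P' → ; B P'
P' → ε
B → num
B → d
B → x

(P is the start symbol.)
Yes, the grammar is LL(1).

A grammar is LL(1) if for each non-terminal N with multiple productions, the predict sets of those productions are pairwise disjoint, where PREDICT(N → α) = (FIRST(α) \ {ε}) ∪ (FOLLOW(N) if α ⇒* ε).

Relevant sets:
  FOLLOW(P') = { $ }

For P':
  PREDICT(P' → ';' B P') = { ';' }
  PREDICT(P' → ε) = { $ }
For B:
  PREDICT(B → num) = { 'num' }
  PREDICT(B → d) = { 'd' }
  PREDICT(B → x) = { 'x' }
P has a single production, so nothing to check there.

All predict sets are disjoint. The grammar IS LL(1).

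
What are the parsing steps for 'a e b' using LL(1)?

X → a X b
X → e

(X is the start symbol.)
Stack is shown with the top on the left.

Stack    Input    Action
------------------------
X $      a e b $  output X → a X b
a X b $  a e b $  match 'a'
X b $    e b $    output X → e
e b $    e b $    match 'e'
b $      b $      match 'b'
$        $        accept

The string is accepted.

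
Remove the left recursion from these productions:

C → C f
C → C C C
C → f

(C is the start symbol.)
C is directly left-recursive. The standard transformation for
  A → A α₁ | ... | A α_m | β₁ | ... | β_n
is
  A  → β₁ A' | ... | β_n A'
  A' → α₁ A' | ... | α_m A' | ε

C → f becomes C → f C'
C → C f becomes C' → f C'
C → C C C becomes C' → C C C'
Add C' → ε

Resulting grammar:
C → f C'
C' → f C'
C' → C C C'
C' → ε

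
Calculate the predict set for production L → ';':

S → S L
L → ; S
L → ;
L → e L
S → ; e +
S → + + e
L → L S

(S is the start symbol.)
PREDICT(L → ';') = (FIRST(RHS) \ {ε}) ∪ (FOLLOW(L) if ε ∈ FIRST(RHS), i.e. RHS ⇒* ε)
FIRST(';') = { ';' }
ε ∉ FIRST(';'), so FOLLOW(L) is not added.
PREDICT(L → ';') = { ';' }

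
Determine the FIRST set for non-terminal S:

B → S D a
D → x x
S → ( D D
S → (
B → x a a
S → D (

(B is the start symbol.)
To compute FIRST(S), examine every production with S on the left-hand side, reading each right-hand side left to right until a non-nullable symbol is reached.

FIRST sets of the other non-terminals involved (by the same procedure, iterated to a fixed point):
  FIRST(D) = { 'x' }

From S → ( D D:
  - '(' is a terminal: add '(' and stop
From S → (:
  - '(' is a terminal: add '(' and stop
From S → D (:
  - D is a non-terminal: add FIRST(D) \ {ε} = { 'x' }
    D is not nullable, so stop

Collecting: FIRST(S) = { '(', 'x' }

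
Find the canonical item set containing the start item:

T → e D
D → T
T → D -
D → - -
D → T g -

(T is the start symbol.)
{ [D → . - -], [D → . T g -], [D → . T], [T → . D -], [T → . e D], [T' → . T] }

First, augment the grammar with T' → T
I₀ = CLOSURE({ [T' → . T] }):
  [T' → . T] has the dot before T: add [T → . e D], [T → . D -]
  [T → . D -] has the dot before D: add [D → . T], [D → . - -], [D → . T g -]
No further items can be added.

I₀ = { [D → . - -], [D → . T g -], [D → . T], [T → . D -], [T → . e D], [T' → . T] }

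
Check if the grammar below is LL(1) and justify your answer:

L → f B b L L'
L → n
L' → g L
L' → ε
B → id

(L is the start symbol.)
A grammar is LL(1) if for each non-terminal N with multiple productions, the predict sets of those productions are pairwise disjoint, where PREDICT(N → α) = (FIRST(α) \ {ε}) ∪ (FOLLOW(N) if α ⇒* ε).

Relevant sets:
  FOLLOW(L') = { $, 'g' }

For L:
  PREDICT(L → f B b L L') = { 'f' }
  PREDICT(L → n) = { 'n' }
For L':
  PREDICT(L' → g L) = { 'g' }
  PREDICT(L' → ε) = { $, 'g' }
B has a single production, so nothing to check there.

Conflict found: Predict set conflict for L': { 'g' }
The grammar is NOT LL(1).

Answer: No. Predict set conflict for L': { 'g' }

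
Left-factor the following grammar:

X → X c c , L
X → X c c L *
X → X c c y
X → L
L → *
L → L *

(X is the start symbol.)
Left-factoring transforms A → αβ₁ | αβ₂ into A → αA' and A' → β₁ | β₂
(α is the longest common prefix among the alternatives). Repeat until
no nonterminal has two alternatives with a common prefix.

Round 1: X has alternatives sharing prefix 'X c c'. Introduce X': X → X c c X'
  Add: X' → , L
  Add: X' → L *
  Add: X' → y

No remaining common prefixes — done.

Resulting grammar:
X → X c c X'
X' → , L
X' → L *
X' → y
X → L
L → *
L → L *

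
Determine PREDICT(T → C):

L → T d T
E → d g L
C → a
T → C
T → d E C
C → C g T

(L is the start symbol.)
PREDICT(T → C) = (FIRST(RHS) \ {ε}) ∪ (FOLLOW(T) if ε ∈ FIRST(RHS), i.e. RHS ⇒* ε)
FIRST(C) = { 'a' }
FIRST(C) = { 'a' }
ε ∉ FIRST(C), so FOLLOW(T) is not added.
PREDICT(T → C) = { 'a' }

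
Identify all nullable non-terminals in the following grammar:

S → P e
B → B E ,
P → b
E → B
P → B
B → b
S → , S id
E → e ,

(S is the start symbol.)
A non-terminal is nullable if it can derive ε (the empty string): either it has an ε-production, or it has a production whose right-hand side consists entirely of nullable non-terminals.

There are no ε-productions, so no non-terminal can derive ε.
No non-terminals are nullable.

Answer: None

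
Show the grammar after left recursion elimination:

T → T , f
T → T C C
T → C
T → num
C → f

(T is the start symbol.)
T → C T'
T → num T'
T' → , f T'
T' → C C T'
T' → ε
C → f

T is directly left-recursive. The standard transformation for
  A → A α₁ | ... | A α_m | β₁ | ... | β_n
is
  A  → β₁ A' | ... | β_n A'
  A' → α₁ A' | ... | α_m A' | ε

T → C becomes T → C T'
T → num becomes T → num T'
T → T , f becomes T' → , f T'
T → T C C becomes T' → C C T'
Add T' → ε

Productions for other non-terminals are unchanged:
  C → f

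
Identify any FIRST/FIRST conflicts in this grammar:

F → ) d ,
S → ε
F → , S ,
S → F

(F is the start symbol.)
A FIRST/FIRST conflict occurs when two productions N → α and N → β for the same non-terminal have FIRST(α) ∩ FIRST(β) ≠ ∅ (with ε ∈ FIRST of a nullable right-hand side, so two nullable alternatives also conflict).

FIRST sets of the non-terminals at (or reachable through a nullable prefix from) the front of some alternative:
  FIRST(F) = { ')', ',' }

Productions for F:
  F → ) d ,: FIRST = { ')' }
  F → , S ,: FIRST = { ',' }
Productions for S:
  S → ε: FIRST = { ε }
  S → F: FIRST = { ')', ',' }

All alternatives of each non-terminal have pairwise disjoint FIRST sets.

Answer: No FIRST/FIRST conflicts.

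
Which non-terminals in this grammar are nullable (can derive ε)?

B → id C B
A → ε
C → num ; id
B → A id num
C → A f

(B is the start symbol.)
ε-productions: A → ε
So A is immediately nullable.
No further non-terminal can be added: every production for the remaining non-terminals contains a terminal or a non-nullable non-terminal.
Nullable = { 'A' }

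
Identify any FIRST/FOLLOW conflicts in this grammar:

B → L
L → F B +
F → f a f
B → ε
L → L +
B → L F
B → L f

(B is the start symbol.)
A FIRST/FOLLOW conflict occurs when a non-terminal N has a nullable alternative N → β (β ⇒* ε) and another alternative N → α with FIRST(α) ∩ FOLLOW(N) ≠ ∅: on such a lookahead the parser cannot decide between expanding α and letting N vanish via β.

Nullable non-terminals: B.
FIRST sets used below: FIRST(L) = { 'f' }

B: nullable alternative(s) B → ε; FOLLOW(B) = { $, '+' }
  B → L: FIRST \ {ε} = { 'f' } — disjoint from FOLLOW(B)
  B → ε: FIRST \ {ε} = { } — this is the only nullable alternative, skip
  B → L F: FIRST \ {ε} = { 'f' } — disjoint from FOLLOW(B)
  B → L f: FIRST \ {ε} = { 'f' } — disjoint from FOLLOW(B)

F, L have no nullable alternative, so no FIRST/FOLLOW check is needed there.

No FIRST/FOLLOW conflicts found.

Answer: No FIRST/FOLLOW conflicts.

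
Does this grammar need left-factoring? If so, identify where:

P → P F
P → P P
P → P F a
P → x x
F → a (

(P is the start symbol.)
Yes, P has productions with common prefix 'P'

Left-factoring is needed when two productions for the same non-terminal
share a common prefix on the right-hand side.

Productions for P:
  P → P F
  P → P P
  P → P F a
  P → x x

Found common prefix 'P' in productions for P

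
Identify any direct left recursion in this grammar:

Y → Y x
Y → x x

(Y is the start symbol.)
Direct left recursion occurs when N → N α for some non-terminal N (the right-hand side begins with the left-hand side itself).

Y → Y x: LEFT RECURSIVE (starts with Y)
Y → x x: starts with x

The grammar has direct left recursion on: Y.

Answer: Yes, Y is left-recursive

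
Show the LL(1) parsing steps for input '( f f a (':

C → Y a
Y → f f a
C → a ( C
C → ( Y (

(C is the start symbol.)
LL(1) parsing maintains a stack (initially the start symbol over $) and the input. At each step: if the stack top is a terminal, match it against the current input token; if it is a non-terminal N, replace it with the RHS of M[N, lookahead] (the unique production whose predict set contains the lookahead).

Stack is shown with the top on the left.

Stack      Input        Action
------------------------------
C $        ( f f a ( $  output C → ( Y (
( Y ( $    ( f f a ( $  match '('
Y ( $      f f a ( $    output Y → f f a
f f a ( $  f f a ( $    match 'f'
f a ( $    f a ( $      match 'f'
a ( $      a ( $        match 'a'
( $        ( $          match '('
$          $            accept

The string is accepted.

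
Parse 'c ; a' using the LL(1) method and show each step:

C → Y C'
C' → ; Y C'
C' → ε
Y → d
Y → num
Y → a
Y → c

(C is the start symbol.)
LL(1) parsing maintains a stack (initially the start symbol over $) and the input. At each step: if the stack top is a terminal, match it against the current input token; if it is a non-terminal N, replace it with the RHS of M[N, lookahead] (the unique production whose predict set contains the lookahead).

Stack is shown with the top on the left.

Stack     Input    Action
-------------------------
C $       c ; a $  output C → Y C'
Y C' $    c ; a $  output Y → c
c C' $    c ; a $  match 'c'
C' $      ; a $    output C' → ; Y C'
; Y C' $  ; a $    match ';'
Y C' $    a $      output Y → a
a C' $    a $      match 'a'
C' $      $        output C' → ε
$         $        accept

The string is accepted.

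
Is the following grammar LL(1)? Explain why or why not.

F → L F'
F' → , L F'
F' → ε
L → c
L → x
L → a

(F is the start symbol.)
Relevant sets:
  FOLLOW(F') = { $ }

For F':
  PREDICT(F' → ',' L F') = { ',' }
  PREDICT(F' → ε) = { $ }
For L:
  PREDICT(L → c) = { 'c' }
  PREDICT(L → x) = { 'x' }
  PREDICT(L → a) = { 'a' }
F has a single production, so nothing to check there.

All predict sets are disjoint. The grammar IS LL(1).

Answer: Yes, the grammar is LL(1).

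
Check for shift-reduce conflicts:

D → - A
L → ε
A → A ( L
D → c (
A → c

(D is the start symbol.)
Augment with D' → D and build the canonical LR(0) collection (I0 = CLOSURE({[D' → . D]}), then GOTO on every symbol after a dot until no new states appear). It has 9 states:
  I0: { [D → . - A], [D → . c (], [D' → . D] }  — shift
  I1: { [A → . A ( L], [A → . c], [D → - . A] }  — shift
  I2: { [D' → D .] }  — accept
  I3: { [D → c . (] }  — shift
  I4: { [D → c ( .] }  — reduce
  I5: { [A → A . ( L], [D → - A .] }  — shift, reduce
  I6: { [A → c .] }  — reduce
  I7: { [A → A ( . L], [L → .] }  — reduce
  I8: { [A → A ( L .] }  — reduce

I5 contains reduce item [D → - A .] and shift item [A → A . ( L] — shift-reduce conflict.

Answer: Yes — I5: [D → - A .] vs [A → A . ( L]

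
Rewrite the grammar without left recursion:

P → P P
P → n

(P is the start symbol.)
P → n P'
P' → P P'
P' → ε

P is directly left-recursive. The standard transformation for
  A → A α₁ | ... | A α_m | β₁ | ... | β_n
is
  A  → β₁ A' | ... | β_n A'
  A' → α₁ A' | ... | α_m A' | ε

P → n becomes P → n P'
P → P P becomes P' → P P'
Add P' → ε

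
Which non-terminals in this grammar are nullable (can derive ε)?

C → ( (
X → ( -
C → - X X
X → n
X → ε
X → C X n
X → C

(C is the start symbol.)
{ 'X' }

A non-terminal is nullable if it can derive ε (the empty string): either it has an ε-production, or it has a production whose right-hand side consists entirely of nullable non-terminals.

ε-productions: X → ε
So X is immediately nullable.
No further non-terminal can be added: every production for the remaining non-terminals contains a terminal or a non-nullable non-terminal.
Nullable = { 'X' }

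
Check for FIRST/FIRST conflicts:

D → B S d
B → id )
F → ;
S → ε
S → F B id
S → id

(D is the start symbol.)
No FIRST/FIRST conflicts.

FIRST sets of the non-terminals at (or reachable through a nullable prefix from) the front of some alternative:
  FIRST(F) = { ';' }

Productions for S:
  S → ε: FIRST = { ε }
  S → F B id: FIRST = { ';' }
  S → id: FIRST = { 'id' }
D, B, F have only one production, so no FIRST/FIRST conflict is possible there.

All alternatives of each non-terminal have pairwise disjoint FIRST sets.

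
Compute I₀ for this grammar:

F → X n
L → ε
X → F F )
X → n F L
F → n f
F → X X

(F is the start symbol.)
{ [F → . X X], [F → . X n], [F → . n f], [F' → . F], [X → . F F )], [X → . n F L] }

First, augment the grammar with F' → F
I₀ = CLOSURE({ [F' → . F] }):
  [F' → . F] has the dot before F: add [F → . X n], [F → . n f], [F → . X X]
  [F → . X n] has the dot before X: add [X → . F F )], [X → . n F L]
No further items can be added.

I₀ = { [F → . X X], [F → . X n], [F → . n f], [F' → . F], [X → . F F )], [X → . n F L] }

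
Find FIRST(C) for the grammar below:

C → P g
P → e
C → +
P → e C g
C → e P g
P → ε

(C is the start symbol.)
{ '+', 'e', 'g' }

FIRST sets of the other non-terminals involved (by the same procedure, iterated to a fixed point):
  FIRST(P) = { 'e', ε }

From C → P g:
  - P is a non-terminal: add FIRST(P) \ {ε} = { 'e' }
    P is nullable, so continue to the next symbol
  - g is a terminal: add 'g' and stop
From C → +:
  - '+' is a terminal: add '+' and stop
From C → e P g:
  - e is a terminal: add 'e' and stop

Collecting: FIRST(C) = { '+', 'e', 'g' }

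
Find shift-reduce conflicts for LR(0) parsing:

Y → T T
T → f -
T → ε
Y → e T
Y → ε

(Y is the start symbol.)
Yes — I0: [T → .] vs [T → . f -]; I1: [T → .] vs [T → . f -]; I3: [T → .] vs [T → . f -]

A shift-reduce conflict occurs when an LR(0) state has both:
  - a complete (reduce) item [A → α .] (dot at the end), and
  - a shift item [B → β . c γ] (dot before a terminal).

Augment with Y' → Y and build the canonical LR(0) collection (I0 = CLOSURE({[Y' → . Y]}), then GOTO on every symbol after a dot until no new states appear). It has 8 states:
  I0: { [T → . f -], [T → .], [Y → . T T], [Y → . e T], [Y → .], [Y' → . Y] }  — shift, 2 reduces
  I1: { [T → . f -], [T → .], [Y → T . T] }  — shift, reduce
  I2: { [Y' → Y .] }  — accept
  I3: { [T → . f -], [T → .], [Y → e . T] }  — shift, reduce
  I4: { [T → f . -] }  — shift
  I5: { [T → f - .] }  — reduce
  I6: { [Y → e T .] }  — reduce
  I7: { [Y → T T .] }  — reduce

I0 contains reduce items [T → .], [Y → .] and shift items [T → . f -], [Y → . e T] — shift-reduce conflict.
I1 contains reduce item [T → .] and shift item [T → . f -] — shift-reduce conflict.
I3 contains reduce item [T → .] and shift item [T → . f -] — shift-reduce conflict.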